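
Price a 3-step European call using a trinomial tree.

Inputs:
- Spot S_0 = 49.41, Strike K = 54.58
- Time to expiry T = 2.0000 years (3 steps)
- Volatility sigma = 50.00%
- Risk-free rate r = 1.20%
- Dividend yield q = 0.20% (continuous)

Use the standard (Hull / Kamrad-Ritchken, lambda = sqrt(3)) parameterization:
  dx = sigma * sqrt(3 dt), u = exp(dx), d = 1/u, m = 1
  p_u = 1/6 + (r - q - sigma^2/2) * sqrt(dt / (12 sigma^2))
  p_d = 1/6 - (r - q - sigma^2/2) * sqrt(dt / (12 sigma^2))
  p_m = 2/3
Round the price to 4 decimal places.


dt = T/N = 0.666667; dx = sigma*sqrt(3*dt) = 0.707107
u = exp(dx) = 2.028115; d = 1/u = 0.493069
p_u = 0.112455, p_m = 0.666667, p_d = 0.220878
Discount per step: exp(-r*dt) = 0.992032
Stock lattice S(k, j) with j the centered position index:
  k=0: S(0,+0) = 49.4100
  k=1: S(1,-1) = 24.3625; S(1,+0) = 49.4100; S(1,+1) = 100.2092
  k=2: S(2,-2) = 12.0124; S(2,-1) = 24.3625; S(2,+0) = 49.4100; S(2,+1) = 100.2092; S(2,+2) = 203.2357
  k=3: S(3,-3) = 5.9229; S(3,-2) = 12.0124; S(3,-1) = 24.3625; S(3,+0) = 49.4100; S(3,+1) = 100.2092; S(3,+2) = 203.2357; S(3,+3) = 412.1854
Terminal payoffs V(N, j) = max(S_T - K, 0):
  V(3,-3) = 0.000000; V(3,-2) = 0.000000; V(3,-1) = 0.000000; V(3,+0) = 0.000000; V(3,+1) = 45.629161; V(3,+2) = 148.655701; V(3,+3) = 357.605370
Backward induction: V(k, j) = exp(-r*dt) * [p_u * V(k+1, j+1) + p_m * V(k+1, j) + p_d * V(k+1, j-1)]
  V(2,-2) = exp(-r*dt) * [p_u*0.000000 + p_m*0.000000 + p_d*0.000000] = 0.000000
  V(2,-1) = exp(-r*dt) * [p_u*0.000000 + p_m*0.000000 + p_d*0.000000] = 0.000000
  V(2,+0) = exp(-r*dt) * [p_u*45.629161 + p_m*0.000000 + p_d*0.000000] = 5.090348
  V(2,+1) = exp(-r*dt) * [p_u*148.655701 + p_m*45.629161 + p_d*0.000000] = 46.760952
  V(2,+2) = exp(-r*dt) * [p_u*357.605370 + p_m*148.655701 + p_d*45.629161] = 148.206445
  V(1,-1) = exp(-r*dt) * [p_u*5.090348 + p_m*0.000000 + p_d*0.000000] = 0.567875
  V(1,+0) = exp(-r*dt) * [p_u*46.760952 + p_m*5.090348 + p_d*0.000000] = 8.583134
  V(1,+1) = exp(-r*dt) * [p_u*148.206445 + p_m*46.760952 + p_d*5.090348] = 48.574736
  V(0,+0) = exp(-r*dt) * [p_u*48.574736 + p_m*8.583134 + p_d*0.567875] = 11.219881

Answer: Price = V(0,0) = 11.2199


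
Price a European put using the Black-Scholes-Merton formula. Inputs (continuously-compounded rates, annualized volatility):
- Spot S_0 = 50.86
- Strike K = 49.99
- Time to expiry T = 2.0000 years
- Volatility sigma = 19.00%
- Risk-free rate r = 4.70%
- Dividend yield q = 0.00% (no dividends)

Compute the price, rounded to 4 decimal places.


d1 = (ln(S/K) + (r - q + 0.5*sigma^2) * T) / (sigma * sqrt(T)) = 0.54839396
d2 = d1 - sigma * sqrt(T) = 0.27969339
exp(-rT) = 0.91028276; exp(-qT) = 1.00000000
P = K * exp(-rT) * N(-d2) - S_0 * exp(-qT) * N(-d1)
N(-d1) = 0.29171071; N(-d2) = 0.38985638
P = 49.9900 * 0.91028276 * 0.38985638 - 50.8600 * 1.00000000 * 0.29171071 = 2.9040

Answer: Price = 2.9040


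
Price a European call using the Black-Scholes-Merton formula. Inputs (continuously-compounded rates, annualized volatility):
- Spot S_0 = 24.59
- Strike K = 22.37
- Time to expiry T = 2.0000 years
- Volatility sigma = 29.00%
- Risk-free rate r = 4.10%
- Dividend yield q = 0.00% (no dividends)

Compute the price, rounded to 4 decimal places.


d1 = (ln(S/K) + (r - q + 0.5*sigma^2) * T) / (sigma * sqrt(T)) = 0.63571114
d2 = d1 - sigma * sqrt(T) = 0.22558920
exp(-rT) = 0.92127196; exp(-qT) = 1.00000000
C = S_0 * exp(-qT) * N(d1) - K * exp(-rT) * N(d2)
N(d1) = 0.73751764; N(d2) = 0.58923953
C = 24.5900 * 1.00000000 * 0.73751764 - 22.3700 * 0.92127196 * 0.58923953 = 5.9920

Answer: Price = 5.9920


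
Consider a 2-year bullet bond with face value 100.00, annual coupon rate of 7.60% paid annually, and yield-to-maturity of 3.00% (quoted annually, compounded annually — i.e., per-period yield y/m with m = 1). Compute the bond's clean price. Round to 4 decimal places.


Coupon per period c = face * coupon_rate / m = 7.600000
Periods per year m = 1; per-period yield y/m = 0.030000
Number of cashflows N = 2
Cashflows (t years, CF_t, discount factor 1/(1+y/m)^(m*t), PV):
  t = 1.0000: CF_t = 7.600000, DF = 0.970874, PV = 7.378641
  t = 2.0000: CF_t = 107.600000, DF = 0.942596, PV = 101.423320
Price P = sum_t PV_t = 108.801961

Answer: Price = 108.8020


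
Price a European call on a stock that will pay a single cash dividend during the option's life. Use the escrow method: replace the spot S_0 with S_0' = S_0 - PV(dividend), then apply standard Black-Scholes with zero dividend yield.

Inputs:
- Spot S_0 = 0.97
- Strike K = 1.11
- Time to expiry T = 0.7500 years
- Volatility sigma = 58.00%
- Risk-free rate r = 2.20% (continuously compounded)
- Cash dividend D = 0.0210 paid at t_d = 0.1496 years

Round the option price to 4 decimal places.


Answer: Price = 0.1386

Derivation:
PV(D) = D * exp(-r * t_d) = 0.0210 * 0.99671421 = 0.02093100
S_0' = S_0 - PV(D) = 0.9700 - 0.02093100 = 0.94906900
d1 = (ln(S_0'/K) + (r + sigma^2/2)*T) / (sigma*sqrt(T)) = -0.02783981
d2 = d1 - sigma*sqrt(T) = -0.53013454
exp(-rT) = 0.98363538
N(d1) = 0.48889496; N(d2) = 0.29800933
C = S_0' * N(d1) - K * exp(-rT) * N(d2) = 0.94906900 * 0.48889496 - 1.1100 * 0.98363538 * 0.29800933 = 0.1386


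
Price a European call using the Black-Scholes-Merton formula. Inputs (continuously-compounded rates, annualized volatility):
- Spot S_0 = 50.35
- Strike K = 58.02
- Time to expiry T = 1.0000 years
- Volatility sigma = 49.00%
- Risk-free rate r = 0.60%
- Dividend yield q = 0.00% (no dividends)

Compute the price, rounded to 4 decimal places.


d1 = (ln(S/K) + (r - q + 0.5*sigma^2) * T) / (sigma * sqrt(T)) = -0.03212073
d2 = d1 - sigma * sqrt(T) = -0.52212073
exp(-rT) = 0.99401796; exp(-qT) = 1.00000000
C = S_0 * exp(-qT) * N(d1) - K * exp(-rT) * N(d2)
N(d1) = 0.48718788; N(d2) = 0.30079314
C = 50.3500 * 1.00000000 * 0.48718788 - 58.0200 * 0.99401796 * 0.30079314 = 7.1823

Answer: Price = 7.1823


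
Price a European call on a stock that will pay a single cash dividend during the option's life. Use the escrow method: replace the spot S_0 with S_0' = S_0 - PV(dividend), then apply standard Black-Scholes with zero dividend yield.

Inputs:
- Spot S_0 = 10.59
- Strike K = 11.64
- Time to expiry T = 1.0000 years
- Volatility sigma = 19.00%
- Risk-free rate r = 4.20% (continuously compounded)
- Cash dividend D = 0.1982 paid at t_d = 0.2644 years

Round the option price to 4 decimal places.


Answer: Price = 0.4885

Derivation:
PV(D) = D * exp(-r * t_d) = 0.1982 * 0.98895663 = 0.19601120
S_0' = S_0 - PV(D) = 10.5900 - 0.19601120 = 10.39398880
d1 = (ln(S_0'/K) + (r + sigma^2/2)*T) / (sigma*sqrt(T)) = -0.27984107
d2 = d1 - sigma*sqrt(T) = -0.46984107
exp(-rT) = 0.95886978
N(d1) = 0.38979972; N(d2) = 0.31923428
C = S_0' * N(d1) - K * exp(-rT) * N(d2) = 10.39398880 * 0.38979972 - 11.6400 * 0.95886978 * 0.31923428 = 0.4885


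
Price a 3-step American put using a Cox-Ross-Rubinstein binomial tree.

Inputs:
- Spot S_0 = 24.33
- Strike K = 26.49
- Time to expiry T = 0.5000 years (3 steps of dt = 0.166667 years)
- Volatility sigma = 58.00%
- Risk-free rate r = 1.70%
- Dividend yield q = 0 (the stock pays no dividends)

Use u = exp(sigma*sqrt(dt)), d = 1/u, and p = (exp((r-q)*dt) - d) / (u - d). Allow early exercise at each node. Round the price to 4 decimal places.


dt = T/N = 0.166667
u = exp(sigma*sqrt(dt)) = 1.267167; d = 1/u = 0.789162
p = (exp((r-q)*dt) - d) / (u - d) = 0.447015
Discount per step: exp(-r*dt) = 0.997171
Stock lattice S(k, i) with i counting down-moves:
  k=0: S(0,0) = 24.3300
  k=1: S(1,0) = 30.8302; S(1,1) = 19.2003
  k=2: S(2,0) = 39.0670; S(2,1) = 24.3300; S(2,2) = 15.1521
  k=3: S(3,0) = 49.5044; S(3,1) = 30.8302; S(3,2) = 19.2003; S(3,3) = 11.9575
Terminal payoffs V(N, i) = max(K - S_T, 0):
  V(3,0) = 0.000000; V(3,1) = 0.000000; V(3,2) = 7.289695; V(3,3) = 14.532507
Backward induction: V(k, i) = exp(-r*dt) * [p * V(k+1, i) + (1-p) * V(k+1, i+1)]; then take max(V_cont, immediate exercise) for American.
  V(2,0) = exp(-r*dt) * [p*0.000000 + (1-p)*0.000000] = 0.000000; exercise = 0.000000; V(2,0) = max -> 0.000000
  V(2,1) = exp(-r*dt) * [p*0.000000 + (1-p)*7.289695] = 4.019688; exercise = 2.160000; V(2,1) = max -> 4.019688
  V(2,2) = exp(-r*dt) * [p*7.289695 + (1-p)*14.532507] = 11.262906; exercise = 11.337854; V(2,2) = max -> 11.337854
  V(1,0) = exp(-r*dt) * [p*0.000000 + (1-p)*4.019688] = 2.216539; exercise = 0.000000; V(1,0) = max -> 2.216539
  V(1,1) = exp(-r*dt) * [p*4.019688 + (1-p)*11.337854] = 8.043703; exercise = 7.289695; V(1,1) = max -> 8.043703
  V(0,0) = exp(-r*dt) * [p*2.216539 + (1-p)*8.043703] = 5.423486; exercise = 2.160000; V(0,0) = max -> 5.423486

Answer: Price = V(0,0) = 5.4235


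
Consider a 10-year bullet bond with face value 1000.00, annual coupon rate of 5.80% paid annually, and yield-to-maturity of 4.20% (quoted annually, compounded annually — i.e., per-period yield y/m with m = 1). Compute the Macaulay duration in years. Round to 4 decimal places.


Answer: Macaulay duration = 8.0029 years

Derivation:
Coupon per period c = face * coupon_rate / m = 58.000000
Periods per year m = 1; per-period yield y/m = 0.042000
Number of cashflows N = 10
Cashflows (t years, CF_t, discount factor 1/(1+y/m)^(m*t), PV):
  t = 1.0000: CF_t = 58.000000, DF = 0.959693, PV = 55.662188
  t = 2.0000: CF_t = 58.000000, DF = 0.921010, PV = 53.418607
  t = 3.0000: CF_t = 58.000000, DF = 0.883887, PV = 51.265457
  t = 4.0000: CF_t = 58.000000, DF = 0.848260, PV = 49.199095
  t = 5.0000: CF_t = 58.000000, DF = 0.814069, PV = 47.216022
  t = 6.0000: CF_t = 58.000000, DF = 0.781257, PV = 45.312881
  t = 7.0000: CF_t = 58.000000, DF = 0.749766, PV = 43.486451
  t = 8.0000: CF_t = 58.000000, DF = 0.719545, PV = 41.733638
  t = 9.0000: CF_t = 58.000000, DF = 0.690543, PV = 40.051476
  t = 10.0000: CF_t = 1058.000000, DF = 0.662709, PV = 701.146028
Price P = sum_t PV_t = 1128.491843
Macaulay numerator sum_t t * PV_t:
  t * PV_t at t = 1.0000: 55.662188
  t * PV_t at t = 2.0000: 106.837213
  t * PV_t at t = 3.0000: 153.796372
  t * PV_t at t = 4.0000: 196.796382
  t * PV_t at t = 5.0000: 236.080112
  t * PV_t at t = 6.0000: 271.877289
  t * PV_t at t = 7.0000: 304.405154
  t * PV_t at t = 8.0000: 333.869102
  t * PV_t at t = 9.0000: 360.463282
  t * PV_t at t = 10.0000: 7011.460280
Macaulay duration D = (sum_t t * PV_t) / P = 9031.247373 / 1128.491843 = 8.002935


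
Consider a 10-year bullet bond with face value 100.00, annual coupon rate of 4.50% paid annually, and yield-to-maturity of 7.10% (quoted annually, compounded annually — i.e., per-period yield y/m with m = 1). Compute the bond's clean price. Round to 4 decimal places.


Coupon per period c = face * coupon_rate / m = 4.500000
Periods per year m = 1; per-period yield y/m = 0.071000
Number of cashflows N = 10
Cashflows (t years, CF_t, discount factor 1/(1+y/m)^(m*t), PV):
  t = 1.0000: CF_t = 4.500000, DF = 0.933707, PV = 4.201681
  t = 2.0000: CF_t = 4.500000, DF = 0.871808, PV = 3.923138
  t = 3.0000: CF_t = 4.500000, DF = 0.814013, PV = 3.663061
  t = 4.0000: CF_t = 4.500000, DF = 0.760050, PV = 3.420225
  t = 5.0000: CF_t = 4.500000, DF = 0.709664, PV = 3.193487
  t = 6.0000: CF_t = 4.500000, DF = 0.662618, PV = 2.981781
  t = 7.0000: CF_t = 4.500000, DF = 0.618691, PV = 2.784109
  t = 8.0000: CF_t = 4.500000, DF = 0.577676, PV = 2.599541
  t = 9.0000: CF_t = 4.500000, DF = 0.539380, PV = 2.427210
  t = 10.0000: CF_t = 104.500000, DF = 0.503623, PV = 52.628572
Price P = sum_t PV_t = 81.822803

Answer: Price = 81.8228


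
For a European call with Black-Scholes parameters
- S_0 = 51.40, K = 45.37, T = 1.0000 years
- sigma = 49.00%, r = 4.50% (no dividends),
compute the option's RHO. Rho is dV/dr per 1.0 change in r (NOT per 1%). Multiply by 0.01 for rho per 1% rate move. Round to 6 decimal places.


d1 = 0.5915042424; d2 = 0.1015042424
phi(d1) = 0.3349154498; exp(-qT) = 1.0000000000; exp(-rT) = 0.9559974818
N(d2) = 0.5404249050
Rho = K*T*exp(-rT)*N(d2) = 45.3700 * 1.0000 * 0.9559974818 * 0.5404249050 = 23.440177

Answer: Rho = 23.440177


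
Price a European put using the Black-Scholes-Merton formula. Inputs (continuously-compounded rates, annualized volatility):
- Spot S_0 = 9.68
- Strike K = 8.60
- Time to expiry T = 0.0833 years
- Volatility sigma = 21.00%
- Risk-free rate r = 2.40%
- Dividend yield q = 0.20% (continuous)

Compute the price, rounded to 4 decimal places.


d1 = (ln(S/K) + (r - q + 0.5*sigma^2) * T) / (sigma * sqrt(T)) = 2.01237027
d2 = d1 - sigma * sqrt(T) = 1.95176062
exp(-rT) = 0.99800280; exp(-qT) = 0.99983341
P = K * exp(-rT) * N(-d2) - S_0 * exp(-qT) * N(-d1)
N(-d1) = 0.02209046; N(-d2) = 0.02548332
P = 8.6000 * 0.99800280 * 0.02548332 - 9.6800 * 0.99983341 * 0.02209046 = 0.0049

Answer: Price = 0.0049


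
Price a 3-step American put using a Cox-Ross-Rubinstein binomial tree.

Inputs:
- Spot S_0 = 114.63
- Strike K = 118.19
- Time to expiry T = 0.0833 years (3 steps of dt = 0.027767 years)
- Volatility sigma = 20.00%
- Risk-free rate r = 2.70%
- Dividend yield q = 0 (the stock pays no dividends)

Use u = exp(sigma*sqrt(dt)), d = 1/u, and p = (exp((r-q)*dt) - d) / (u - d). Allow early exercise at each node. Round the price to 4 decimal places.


Answer: Price = V(0,0) = 4.5418

Derivation:
dt = T/N = 0.027767
u = exp(sigma*sqrt(dt)) = 1.033888; d = 1/u = 0.967223
p = (exp((r-q)*dt) - d) / (u - d) = 0.502919
Discount per step: exp(-r*dt) = 0.999251
Stock lattice S(k, i) with i counting down-moves:
  k=0: S(0,0) = 114.6300
  k=1: S(1,0) = 118.5146; S(1,1) = 110.8727
  k=2: S(2,0) = 122.5309; S(2,1) = 114.6300; S(2,2) = 107.2386
  k=3: S(3,0) = 126.6832; S(3,1) = 118.5146; S(3,2) = 110.8727; S(3,3) = 103.7236
Terminal payoffs V(N, i) = max(K - S_T, 0):
  V(3,0) = 0.000000; V(3,1) = 0.000000; V(3,2) = 7.317279; V(3,3) = 14.466412
Backward induction: V(k, i) = exp(-r*dt) * [p * V(k+1, i) + (1-p) * V(k+1, i+1)]; then take max(V_cont, immediate exercise) for American.
  V(2,0) = exp(-r*dt) * [p*0.000000 + (1-p)*0.000000] = 0.000000; exercise = 0.000000; V(2,0) = max -> 0.000000
  V(2,1) = exp(-r*dt) * [p*0.000000 + (1-p)*7.317279] = 3.634555; exercise = 3.560000; V(2,1) = max -> 3.634555
  V(2,2) = exp(-r*dt) * [p*7.317279 + (1-p)*14.466412] = 10.862830; exercise = 10.951404; V(2,2) = max -> 10.951404
  V(1,0) = exp(-r*dt) * [p*0.000000 + (1-p)*3.634555] = 1.805314; exercise = 0.000000; V(1,0) = max -> 1.805314
  V(1,1) = exp(-r*dt) * [p*3.634555 + (1-p)*10.951404] = 7.266172; exercise = 7.317279; V(1,1) = max -> 7.317279
  V(0,0) = exp(-r*dt) * [p*1.805314 + (1-p)*7.317279] = 4.541801; exercise = 3.560000; V(0,0) = max -> 4.541801


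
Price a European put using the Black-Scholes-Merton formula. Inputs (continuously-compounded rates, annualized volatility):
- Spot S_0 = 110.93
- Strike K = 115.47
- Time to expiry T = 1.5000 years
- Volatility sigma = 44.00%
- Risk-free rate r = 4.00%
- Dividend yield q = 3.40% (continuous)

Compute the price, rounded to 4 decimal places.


Answer: Price = 24.4476

Derivation:
d1 = (ln(S/K) + (r - q + 0.5*sigma^2) * T) / (sigma * sqrt(T)) = 0.21171128
d2 = d1 - sigma * sqrt(T) = -0.32717646
exp(-rT) = 0.94176453; exp(-qT) = 0.95027867
P = K * exp(-rT) * N(-d2) - S_0 * exp(-qT) * N(-d1)
N(-d1) = 0.41616614; N(-d2) = 0.62823279
P = 115.4700 * 0.94176453 * 0.62823279 - 110.9300 * 0.95027867 * 0.41616614 = 24.4476


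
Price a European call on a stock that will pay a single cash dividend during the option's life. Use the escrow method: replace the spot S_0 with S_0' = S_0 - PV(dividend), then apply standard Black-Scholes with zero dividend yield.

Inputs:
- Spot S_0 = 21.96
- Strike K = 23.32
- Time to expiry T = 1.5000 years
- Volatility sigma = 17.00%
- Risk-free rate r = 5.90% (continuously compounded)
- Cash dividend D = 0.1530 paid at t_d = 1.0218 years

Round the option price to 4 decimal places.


PV(D) = D * exp(-r * t_d) = 0.1530 * 0.94149504 = 0.14404874
S_0' = S_0 - PV(D) = 21.9600 - 0.14404874 = 21.81595126
d1 = (ln(S_0'/K) + (r + sigma^2/2)*T) / (sigma*sqrt(T)) = 0.20895132
d2 = d1 - sigma*sqrt(T) = 0.00074469
exp(-rT) = 0.91530311
N(d1) = 0.58275688; N(d2) = 0.50029709
C = S_0' * N(d1) - K * exp(-rT) * N(d2) = 21.81595126 * 0.58275688 - 23.3200 * 0.91530311 * 0.50029709 = 2.0346

Answer: Price = 2.0346


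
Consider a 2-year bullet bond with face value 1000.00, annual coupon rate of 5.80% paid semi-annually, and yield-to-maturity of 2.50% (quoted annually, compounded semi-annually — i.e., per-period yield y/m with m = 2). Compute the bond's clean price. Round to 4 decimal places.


Coupon per period c = face * coupon_rate / m = 29.000000
Periods per year m = 2; per-period yield y/m = 0.012500
Number of cashflows N = 4
Cashflows (t years, CF_t, discount factor 1/(1+y/m)^(m*t), PV):
  t = 0.5000: CF_t = 29.000000, DF = 0.987654, PV = 28.641975
  t = 1.0000: CF_t = 29.000000, DF = 0.975461, PV = 28.288371
  t = 1.5000: CF_t = 29.000000, DF = 0.963418, PV = 27.939132
  t = 2.0000: CF_t = 1029.000000, DF = 0.951524, PV = 979.118479
Price P = sum_t PV_t = 1063.987957

Answer: Price = 1063.9880


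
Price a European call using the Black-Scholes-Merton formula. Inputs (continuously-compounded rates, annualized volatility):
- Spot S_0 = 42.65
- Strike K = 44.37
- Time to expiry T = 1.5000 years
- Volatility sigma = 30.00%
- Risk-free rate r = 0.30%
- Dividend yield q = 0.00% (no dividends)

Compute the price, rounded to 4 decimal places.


d1 = (ln(S/K) + (r - q + 0.5*sigma^2) * T) / (sigma * sqrt(T)) = 0.08835502
d2 = d1 - sigma * sqrt(T) = -0.27906844
exp(-rT) = 0.99551011; exp(-qT) = 1.00000000
C = S_0 * exp(-qT) * N(d1) - K * exp(-rT) * N(d2)
N(d1) = 0.53520275; N(d2) = 0.39009615
C = 42.6500 * 1.00000000 * 0.53520275 - 44.3700 * 0.99551011 * 0.39009615 = 5.5955

Answer: Price = 5.5955


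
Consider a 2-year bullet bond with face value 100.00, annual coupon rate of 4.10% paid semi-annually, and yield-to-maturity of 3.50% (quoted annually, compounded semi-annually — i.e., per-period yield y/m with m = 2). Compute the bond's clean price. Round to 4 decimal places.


Coupon per period c = face * coupon_rate / m = 2.050000
Periods per year m = 2; per-period yield y/m = 0.017500
Number of cashflows N = 4
Cashflows (t years, CF_t, discount factor 1/(1+y/m)^(m*t), PV):
  t = 0.5000: CF_t = 2.050000, DF = 0.982801, PV = 2.014742
  t = 1.0000: CF_t = 2.050000, DF = 0.965898, PV = 1.980090
  t = 1.5000: CF_t = 2.050000, DF = 0.949285, PV = 1.946035
  t = 2.0000: CF_t = 102.050000, DF = 0.932959, PV = 95.208415
Price P = sum_t PV_t = 101.149283

Answer: Price = 101.1493


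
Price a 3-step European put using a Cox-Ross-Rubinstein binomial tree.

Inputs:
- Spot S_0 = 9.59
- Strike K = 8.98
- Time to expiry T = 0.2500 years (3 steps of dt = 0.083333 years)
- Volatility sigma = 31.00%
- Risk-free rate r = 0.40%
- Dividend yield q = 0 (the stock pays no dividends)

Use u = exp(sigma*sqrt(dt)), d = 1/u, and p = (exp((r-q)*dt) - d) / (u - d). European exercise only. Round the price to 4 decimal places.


dt = T/N = 0.083333
u = exp(sigma*sqrt(dt)) = 1.093616; d = 1/u = 0.914398
p = (exp((r-q)*dt) - d) / (u - d) = 0.479503
Discount per step: exp(-r*dt) = 0.999667
Stock lattice S(k, i) with i counting down-moves:
  k=0: S(0,0) = 9.5900
  k=1: S(1,0) = 10.4878; S(1,1) = 8.7691
  k=2: S(2,0) = 11.4696; S(2,1) = 9.5900; S(2,2) = 8.0184
  k=3: S(3,0) = 12.5433; S(3,1) = 10.4878; S(3,2) = 8.7691; S(3,3) = 7.3320
Terminal payoffs V(N, i) = max(K - S_T, 0):
  V(3,0) = 0.000000; V(3,1) = 0.000000; V(3,2) = 0.210923; V(3,3) = 1.647966
Backward induction: V(k, i) = exp(-r*dt) * [p * V(k+1, i) + (1-p) * V(k+1, i+1)].
  V(2,0) = exp(-r*dt) * [p*0.000000 + (1-p)*0.000000] = 0.000000
  V(2,1) = exp(-r*dt) * [p*0.000000 + (1-p)*0.210923] = 0.109748
  V(2,2) = exp(-r*dt) * [p*0.210923 + (1-p)*1.647966] = 0.958580
  V(1,0) = exp(-r*dt) * [p*0.000000 + (1-p)*0.109748] = 0.057105
  V(1,1) = exp(-r*dt) * [p*0.109748 + (1-p)*0.958580] = 0.551379
  V(0,0) = exp(-r*dt) * [p*0.057105 + (1-p)*0.551379] = 0.314268

Answer: Price = V(0,0) = 0.3143


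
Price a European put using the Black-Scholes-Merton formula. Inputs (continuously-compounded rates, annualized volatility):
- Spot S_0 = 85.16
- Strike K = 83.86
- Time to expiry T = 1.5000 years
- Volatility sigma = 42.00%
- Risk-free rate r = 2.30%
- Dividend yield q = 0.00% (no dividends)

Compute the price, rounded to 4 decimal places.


Answer: Price = 14.8702

Derivation:
d1 = (ln(S/K) + (r - q + 0.5*sigma^2) * T) / (sigma * sqrt(T)) = 0.35417114
d2 = d1 - sigma * sqrt(T) = -0.16022171
exp(-rT) = 0.96608834; exp(-qT) = 1.00000000
P = K * exp(-rT) * N(-d2) - S_0 * exp(-qT) * N(-d1)
N(-d1) = 0.36160532; N(-d2) = 0.56364679
P = 83.8600 * 0.96608834 * 0.56364679 - 85.1600 * 1.00000000 * 0.36160532 = 14.8702


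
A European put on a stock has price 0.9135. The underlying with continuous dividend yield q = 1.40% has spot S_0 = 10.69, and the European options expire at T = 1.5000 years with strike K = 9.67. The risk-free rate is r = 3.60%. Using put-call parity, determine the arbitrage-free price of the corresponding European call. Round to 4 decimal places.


Answer: Call price = 2.2197

Derivation:
Put-call parity: C - P = S_0 * exp(-qT) - K * exp(-rT).
S_0 * exp(-qT) = 10.6900 * 0.97921896 = 10.46785073
K * exp(-rT) = 9.6700 * 0.94743211 = 9.16166847
C = P + S*exp(-qT) - K*exp(-rT)
C = 0.9135 + 10.46785073 - 9.16166847 = 2.2197


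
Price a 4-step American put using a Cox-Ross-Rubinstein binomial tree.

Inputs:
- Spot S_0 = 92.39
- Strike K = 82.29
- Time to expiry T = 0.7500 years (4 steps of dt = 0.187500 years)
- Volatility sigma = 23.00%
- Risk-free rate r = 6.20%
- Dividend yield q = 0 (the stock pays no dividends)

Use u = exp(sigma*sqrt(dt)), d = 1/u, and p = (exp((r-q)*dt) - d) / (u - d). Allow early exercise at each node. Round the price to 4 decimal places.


Answer: Price = V(0,0) = 2.3677

Derivation:
dt = T/N = 0.187500
u = exp(sigma*sqrt(dt)) = 1.104721; d = 1/u = 0.905206
p = (exp((r-q)*dt) - d) / (u - d) = 0.533729
Discount per step: exp(-r*dt) = 0.988442
Stock lattice S(k, i) with i counting down-moves:
  k=0: S(0,0) = 92.3900
  k=1: S(1,0) = 102.0652; S(1,1) = 83.6320
  k=2: S(2,0) = 112.7536; S(2,1) = 92.3900; S(2,2) = 75.7041
  k=3: S(3,0) = 124.5612; S(3,1) = 102.0652; S(3,2) = 83.6320; S(3,3) = 68.5278
  k=4: S(4,0) = 137.6054; S(4,1) = 112.7536; S(4,2) = 92.3900; S(4,3) = 75.7041; S(4,4) = 62.0318
Terminal payoffs V(N, i) = max(K - S_T, 0):
  V(4,0) = 0.000000; V(4,1) = 0.000000; V(4,2) = 0.000000; V(4,3) = 6.585856; V(4,4) = 20.258206
Backward induction: V(k, i) = exp(-r*dt) * [p * V(k+1, i) + (1-p) * V(k+1, i+1)]; then take max(V_cont, immediate exercise) for American.
  V(3,0) = exp(-r*dt) * [p*0.000000 + (1-p)*0.000000] = 0.000000; exercise = 0.000000; V(3,0) = max -> 0.000000
  V(3,1) = exp(-r*dt) * [p*0.000000 + (1-p)*0.000000] = 0.000000; exercise = 0.000000; V(3,1) = max -> 0.000000
  V(3,2) = exp(-r*dt) * [p*0.000000 + (1-p)*6.585856] = 3.035305; exercise = 0.000000; V(3,2) = max -> 3.035305
  V(3,3) = exp(-r*dt) * [p*6.585856 + (1-p)*20.258206] = 12.811085; exercise = 13.762167; V(3,3) = max -> 13.762167
  V(2,0) = exp(-r*dt) * [p*0.000000 + (1-p)*0.000000] = 0.000000; exercise = 0.000000; V(2,0) = max -> 0.000000
  V(2,1) = exp(-r*dt) * [p*0.000000 + (1-p)*3.035305] = 1.398919; exercise = 0.000000; V(2,1) = max -> 1.398919
  V(2,2) = exp(-r*dt) * [p*3.035305 + (1-p)*13.762167] = 7.944046; exercise = 6.585856; V(2,2) = max -> 7.944046
  V(1,0) = exp(-r*dt) * [p*0.000000 + (1-p)*1.398919] = 0.644737; exercise = 0.000000; V(1,0) = max -> 0.644737
  V(1,1) = exp(-r*dt) * [p*1.398919 + (1-p)*7.944046] = 4.399285; exercise = 0.000000; V(1,1) = max -> 4.399285
  V(0,0) = exp(-r*dt) * [p*0.644737 + (1-p)*4.399285] = 2.367691; exercise = 0.000000; V(0,0) = max -> 2.367691


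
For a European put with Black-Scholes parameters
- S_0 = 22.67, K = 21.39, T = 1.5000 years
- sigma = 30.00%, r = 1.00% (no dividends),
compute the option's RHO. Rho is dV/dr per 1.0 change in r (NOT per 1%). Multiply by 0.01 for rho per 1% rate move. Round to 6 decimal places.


d1 = 0.3827162830; d2 = 0.0152928215
phi(d1) = 0.3707696088; exp(-qT) = 1.0000000000; exp(-rT) = 0.9851119396
N(-d2) = 0.4938992847
Rho = -K*T*exp(-rT)*N(-d2) = -21.3900 * 1.5000 * 0.9851119396 * 0.4938992847 = -15.610831

Answer: Rho = -15.610831


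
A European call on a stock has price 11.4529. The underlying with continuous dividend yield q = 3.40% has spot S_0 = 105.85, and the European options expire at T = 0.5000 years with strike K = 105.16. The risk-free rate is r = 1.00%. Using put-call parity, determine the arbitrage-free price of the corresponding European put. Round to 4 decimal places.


Answer: Put price = 12.0227

Derivation:
Put-call parity: C - P = S_0 * exp(-qT) - K * exp(-rT).
S_0 * exp(-qT) = 105.8500 * 0.98314368 = 104.06575902
K * exp(-rT) = 105.1600 * 0.99501248 = 104.63551231
P = C - S*exp(-qT) + K*exp(-rT)
P = 11.4529 - 104.06575902 + 104.63551231 = 12.0227


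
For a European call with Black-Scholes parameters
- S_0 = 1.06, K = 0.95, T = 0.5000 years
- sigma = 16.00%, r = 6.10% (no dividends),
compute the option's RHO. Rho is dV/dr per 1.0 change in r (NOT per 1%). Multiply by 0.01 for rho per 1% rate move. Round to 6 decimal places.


d1 = 1.2945552073; d2 = 1.1814181223
phi(d1) = 0.1725833233; exp(-qT) = 1.0000000000; exp(-rT) = 0.9699604321
N(d2) = 0.8812816688
Rho = K*T*exp(-rT)*N(d2) = 0.9500 * 0.5000 * 0.9699604321 * 0.8812816688 = 0.406034

Answer: Rho = 0.406034


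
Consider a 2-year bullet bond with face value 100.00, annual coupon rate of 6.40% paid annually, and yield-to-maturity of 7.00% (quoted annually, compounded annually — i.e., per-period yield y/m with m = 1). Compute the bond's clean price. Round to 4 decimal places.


Coupon per period c = face * coupon_rate / m = 6.400000
Periods per year m = 1; per-period yield y/m = 0.070000
Number of cashflows N = 2
Cashflows (t years, CF_t, discount factor 1/(1+y/m)^(m*t), PV):
  t = 1.0000: CF_t = 6.400000, DF = 0.934579, PV = 5.981308
  t = 2.0000: CF_t = 106.400000, DF = 0.873439, PV = 92.933881
Price P = sum_t PV_t = 98.915189

Answer: Price = 98.9152


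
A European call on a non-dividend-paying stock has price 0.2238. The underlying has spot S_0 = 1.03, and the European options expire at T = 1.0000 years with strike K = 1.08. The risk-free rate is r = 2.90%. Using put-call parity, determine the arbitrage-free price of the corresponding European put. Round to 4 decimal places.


Answer: Put price = 0.2429

Derivation:
Put-call parity: C - P = S_0 * exp(-qT) - K * exp(-rT).
S_0 * exp(-qT) = 1.0300 * 1.00000000 = 1.03000000
K * exp(-rT) = 1.0800 * 0.97141646 = 1.04912978
P = C - S*exp(-qT) + K*exp(-rT)
P = 0.2238 - 1.03000000 + 1.04912978 = 0.2429


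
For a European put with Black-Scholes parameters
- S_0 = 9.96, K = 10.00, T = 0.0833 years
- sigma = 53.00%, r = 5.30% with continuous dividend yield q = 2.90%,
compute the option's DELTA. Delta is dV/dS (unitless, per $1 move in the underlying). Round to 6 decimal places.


d1 = 0.0633512440; d2 = -0.0896159747
phi(d1) = 0.3981425296; exp(-qT) = 0.9975872155; exp(-rT) = 0.9955948313
N(-d1) = 0.4747434054
Delta = -exp(-qT) * N(-d1) = -0.9975872155 * 0.4747434054 = -0.473598

Answer: Delta = -0.473598


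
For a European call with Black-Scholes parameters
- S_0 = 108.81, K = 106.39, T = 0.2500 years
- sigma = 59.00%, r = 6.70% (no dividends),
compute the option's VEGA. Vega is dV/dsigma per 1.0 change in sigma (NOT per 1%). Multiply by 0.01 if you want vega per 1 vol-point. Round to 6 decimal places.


Answer: Vega = 20.867044

Derivation:
d1 = 0.2805225574; d2 = -0.0144774426
phi(d1) = 0.3835501161; exp(-qT) = 1.0000000000; exp(-rT) = 0.9833895013
Vega = S * exp(-qT) * phi(d1) * sqrt(T) = 108.8100 * 1.0000000000 * 0.3835501161 * 0.5000000000 = 20.867044


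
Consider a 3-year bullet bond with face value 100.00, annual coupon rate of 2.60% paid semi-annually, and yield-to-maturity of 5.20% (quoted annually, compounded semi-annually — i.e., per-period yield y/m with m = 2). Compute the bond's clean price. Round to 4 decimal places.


Coupon per period c = face * coupon_rate / m = 1.300000
Periods per year m = 2; per-period yield y/m = 0.026000
Number of cashflows N = 6
Cashflows (t years, CF_t, discount factor 1/(1+y/m)^(m*t), PV):
  t = 0.5000: CF_t = 1.300000, DF = 0.974659, PV = 1.267057
  t = 1.0000: CF_t = 1.300000, DF = 0.949960, PV = 1.234948
  t = 1.5000: CF_t = 1.300000, DF = 0.925887, PV = 1.203653
  t = 2.0000: CF_t = 1.300000, DF = 0.902424, PV = 1.173151
  t = 2.5000: CF_t = 1.300000, DF = 0.879555, PV = 1.143422
  t = 3.0000: CF_t = 101.300000, DF = 0.857266, PV = 86.841093
Price P = sum_t PV_t = 92.863323

Answer: Price = 92.8633


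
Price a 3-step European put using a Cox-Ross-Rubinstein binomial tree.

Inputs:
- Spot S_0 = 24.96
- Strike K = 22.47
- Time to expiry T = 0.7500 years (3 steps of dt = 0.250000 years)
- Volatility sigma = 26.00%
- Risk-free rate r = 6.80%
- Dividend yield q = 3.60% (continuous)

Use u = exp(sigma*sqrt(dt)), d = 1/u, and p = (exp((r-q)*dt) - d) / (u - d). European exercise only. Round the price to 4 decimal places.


dt = T/N = 0.250000
u = exp(sigma*sqrt(dt)) = 1.138828; d = 1/u = 0.878095
p = (exp((r-q)*dt) - d) / (u - d) = 0.498351
Discount per step: exp(-r*dt) = 0.983144
Stock lattice S(k, i) with i counting down-moves:
  k=0: S(0,0) = 24.9600
  k=1: S(1,0) = 28.4252; S(1,1) = 21.9173
  k=2: S(2,0) = 32.3714; S(2,1) = 24.9600; S(2,2) = 19.2454
  k=3: S(3,0) = 36.8654; S(3,1) = 28.4252; S(3,2) = 21.9173; S(3,3) = 16.8993
Terminal payoffs V(N, i) = max(K - S_T, 0):
  V(3,0) = 0.000000; V(3,1) = 0.000000; V(3,2) = 0.552738; V(3,3) = 5.570660
Backward induction: V(k, i) = exp(-r*dt) * [p * V(k+1, i) + (1-p) * V(k+1, i+1)].
  V(2,0) = exp(-r*dt) * [p*0.000000 + (1-p)*0.000000] = 0.000000
  V(2,1) = exp(-r*dt) * [p*0.000000 + (1-p)*0.552738] = 0.272606
  V(2,2) = exp(-r*dt) * [p*0.552738 + (1-p)*5.570660] = 3.018223
  V(1,0) = exp(-r*dt) * [p*0.000000 + (1-p)*0.272606] = 0.134447
  V(1,1) = exp(-r*dt) * [p*0.272606 + (1-p)*3.018223] = 1.622129
  V(0,0) = exp(-r*dt) * [p*0.134447 + (1-p)*1.622129] = 0.865895

Answer: Price = V(0,0) = 0.8659


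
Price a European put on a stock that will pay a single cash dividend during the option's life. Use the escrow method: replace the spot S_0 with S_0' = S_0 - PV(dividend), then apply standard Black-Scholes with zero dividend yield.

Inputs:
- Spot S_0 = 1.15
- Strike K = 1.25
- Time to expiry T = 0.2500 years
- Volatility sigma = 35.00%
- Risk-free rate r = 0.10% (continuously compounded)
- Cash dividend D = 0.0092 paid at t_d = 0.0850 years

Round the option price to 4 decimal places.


Answer: Price = 0.1488

Derivation:
PV(D) = D * exp(-r * t_d) = 0.0092 * 0.99991500 = 0.00919922
S_0' = S_0 - PV(D) = 1.1500 - 0.00919922 = 1.14080078
d1 = (ln(S_0'/K) + (r + sigma^2/2)*T) / (sigma*sqrt(T)) = -0.43343197
d2 = d1 - sigma*sqrt(T) = -0.60843197
exp(-rT) = 0.99975003
N(-d1) = 0.66764951; N(-d2) = 0.72854949
P = K * exp(-rT) * N(-d2) - S_0' * N(-d1) = 1.2500 * 0.99975003 * 0.72854949 - 1.14080078 * 0.66764951 = 0.1488


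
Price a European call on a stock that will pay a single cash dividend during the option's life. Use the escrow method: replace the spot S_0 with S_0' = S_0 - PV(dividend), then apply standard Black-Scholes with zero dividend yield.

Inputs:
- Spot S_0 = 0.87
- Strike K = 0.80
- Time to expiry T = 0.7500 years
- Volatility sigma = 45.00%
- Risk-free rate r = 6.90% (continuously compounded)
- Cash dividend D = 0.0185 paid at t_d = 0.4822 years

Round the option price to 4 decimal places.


PV(D) = D * exp(-r * t_d) = 0.0185 * 0.96727562 = 0.01789460
S_0' = S_0 - PV(D) = 0.8700 - 0.01789460 = 0.85210540
d1 = (ln(S_0'/K) + (r + sigma^2/2)*T) / (sigma*sqrt(T)) = 0.48955711
d2 = d1 - sigma*sqrt(T) = 0.09984568
exp(-rT) = 0.94956623
N(d1) = 0.68777633; N(d2) = 0.53976658
C = S_0' * N(d1) - K * exp(-rT) * N(d2) = 0.85210540 * 0.68777633 - 0.8000 * 0.94956623 * 0.53976658 = 0.1760

Answer: Price = 0.1760


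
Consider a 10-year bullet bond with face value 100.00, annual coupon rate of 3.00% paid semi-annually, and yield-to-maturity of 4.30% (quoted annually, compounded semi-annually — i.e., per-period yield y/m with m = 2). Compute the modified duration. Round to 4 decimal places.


Coupon per period c = face * coupon_rate / m = 1.500000
Periods per year m = 2; per-period yield y/m = 0.021500
Number of cashflows N = 20
Cashflows (t years, CF_t, discount factor 1/(1+y/m)^(m*t), PV):
  t = 0.5000: CF_t = 1.500000, DF = 0.978953, PV = 1.468429
  t = 1.0000: CF_t = 1.500000, DF = 0.958348, PV = 1.437522
  t = 1.5000: CF_t = 1.500000, DF = 0.938177, PV = 1.407266
  t = 2.0000: CF_t = 1.500000, DF = 0.918431, PV = 1.377646
  t = 2.5000: CF_t = 1.500000, DF = 0.899100, PV = 1.348650
  t = 3.0000: CF_t = 1.500000, DF = 0.880177, PV = 1.320265
  t = 3.5000: CF_t = 1.500000, DF = 0.861651, PV = 1.292477
  t = 4.0000: CF_t = 1.500000, DF = 0.843515, PV = 1.265273
  t = 4.5000: CF_t = 1.500000, DF = 0.825762, PV = 1.238642
  t = 5.0000: CF_t = 1.500000, DF = 0.808381, PV = 1.212572
  t = 5.5000: CF_t = 1.500000, DF = 0.791367, PV = 1.187050
  t = 6.0000: CF_t = 1.500000, DF = 0.774711, PV = 1.162066
  t = 6.5000: CF_t = 1.500000, DF = 0.758405, PV = 1.137607
  t = 7.0000: CF_t = 1.500000, DF = 0.742442, PV = 1.113664
  t = 7.5000: CF_t = 1.500000, DF = 0.726816, PV = 1.090224
  t = 8.0000: CF_t = 1.500000, DF = 0.711518, PV = 1.067277
  t = 8.5000: CF_t = 1.500000, DF = 0.696543, PV = 1.044814
  t = 9.0000: CF_t = 1.500000, DF = 0.681882, PV = 1.022823
  t = 9.5000: CF_t = 1.500000, DF = 0.667530, PV = 1.001295
  t = 10.0000: CF_t = 101.500000, DF = 0.653480, PV = 66.328263
Price P = sum_t PV_t = 89.523827
First compute Macaulay numerator sum_t t * PV_t:
  t * PV_t at t = 0.5000: 0.734214
  t * PV_t at t = 1.0000: 1.437522
  t * PV_t at t = 1.5000: 2.110899
  t * PV_t at t = 2.0000: 2.755293
  t * PV_t at t = 2.5000: 3.371626
  t * PV_t at t = 3.0000: 3.960794
  t * PV_t at t = 3.5000: 4.523668
  t * PV_t at t = 4.0000: 5.061093
  t * PV_t at t = 4.5000: 5.573891
  t * PV_t at t = 5.0000: 6.062860
  t * PV_t at t = 5.5000: 6.528777
  t * PV_t at t = 6.0000: 6.972396
  t * PV_t at t = 6.5000: 7.394449
  t * PV_t at t = 7.0000: 7.795646
  t * PV_t at t = 7.5000: 8.176679
  t * PV_t at t = 8.0000: 8.538219
  t * PV_t at t = 8.5000: 8.880918
  t * PV_t at t = 9.0000: 9.205409
  t * PV_t at t = 9.5000: 9.512306
  t * PV_t at t = 10.0000: 663.282628
Macaulay duration D = 771.879288 / 89.523827 = 8.622054
Modified duration = D / (1 + y/m) = 8.622054 / (1 + 0.021500) = 8.440582

Answer: Modified duration = 8.4406


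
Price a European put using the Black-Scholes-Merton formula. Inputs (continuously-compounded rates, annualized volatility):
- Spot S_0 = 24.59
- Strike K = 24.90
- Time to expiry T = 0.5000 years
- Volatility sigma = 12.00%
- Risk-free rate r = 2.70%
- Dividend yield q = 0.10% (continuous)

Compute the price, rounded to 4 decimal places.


d1 = (ln(S/K) + (r - q + 0.5*sigma^2) * T) / (sigma * sqrt(T)) = 0.04798960
d2 = d1 - sigma * sqrt(T) = -0.03686321
exp(-rT) = 0.98659072; exp(-qT) = 0.99950012
P = K * exp(-rT) * N(-d2) - S_0 * exp(-qT) * N(-d1)
N(-d1) = 0.48086226; N(-d2) = 0.51470296
P = 24.9000 * 0.98659072 * 0.51470296 - 24.5900 * 0.99950012 * 0.48086226 = 0.8258

Answer: Price = 0.8258


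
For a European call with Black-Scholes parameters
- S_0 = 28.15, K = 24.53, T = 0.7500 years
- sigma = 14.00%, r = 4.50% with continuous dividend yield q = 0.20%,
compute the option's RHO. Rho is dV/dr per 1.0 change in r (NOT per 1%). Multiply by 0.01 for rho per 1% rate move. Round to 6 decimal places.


d1 = 1.4619374537; d2 = 1.3406938972
phi(d1) = 0.1370281236; exp(-qT) = 0.9985011244; exp(-rT) = 0.9668131777
N(d2) = 0.9099900716
Rho = K*T*exp(-rT)*N(d2) = 24.5300 * 0.7500 * 0.9668131777 * 0.9099900716 = 16.185944

Answer: Rho = 16.185944


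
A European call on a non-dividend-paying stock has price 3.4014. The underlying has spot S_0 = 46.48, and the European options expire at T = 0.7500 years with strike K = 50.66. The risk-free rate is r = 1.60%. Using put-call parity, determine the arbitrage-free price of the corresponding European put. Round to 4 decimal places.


Answer: Put price = 6.9771

Derivation:
Put-call parity: C - P = S_0 * exp(-qT) - K * exp(-rT).
S_0 * exp(-qT) = 46.4800 * 1.00000000 = 46.48000000
K * exp(-rT) = 50.6600 * 0.98807171 = 50.05571297
P = C - S*exp(-qT) + K*exp(-rT)
P = 3.4014 - 46.48000000 + 50.05571297 = 6.9771


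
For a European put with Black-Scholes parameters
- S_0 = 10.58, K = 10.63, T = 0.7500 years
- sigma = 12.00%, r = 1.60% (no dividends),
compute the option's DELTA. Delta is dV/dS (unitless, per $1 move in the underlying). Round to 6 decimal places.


d1 = 0.1220637218; d2 = 0.0181406734
phi(d1) = 0.3959812928; exp(-qT) = 1.0000000000; exp(-rT) = 0.9880717129
N(-d1) = 0.4514242764
Delta = -exp(-qT) * N(-d1) = -1.0000000000 * 0.4514242764 = -0.451424

Answer: Delta = -0.451424


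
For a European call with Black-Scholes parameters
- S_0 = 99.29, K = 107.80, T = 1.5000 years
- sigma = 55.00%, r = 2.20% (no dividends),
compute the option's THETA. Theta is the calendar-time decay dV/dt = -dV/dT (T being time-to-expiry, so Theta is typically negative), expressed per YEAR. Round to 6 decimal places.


Answer: Theta = -9.372482

Derivation:
d1 = 0.2637168200; d2 = -0.4098928592
phi(d1) = 0.3853081737; exp(-qT) = 1.0000000000; exp(-rT) = 0.9675385596
Theta = -S*exp(-qT)*phi(d1)*sigma/(2*sqrt(T)) - r*K*exp(-rT)*N(d2) + q*S*exp(-qT)*N(d1)
N(d1) = 0.6040009332; N(d2) = 0.3409422719; sqrt(T) = 1.2247448714
Term 1 = -99.2900 * 1.0000000000 * 0.3853081737 * 0.5500 / (2 * 1.2247448714) = -8.5901509788
Term 2 = -0.0220 * 107.8000 * 0.9675385596 * 0.3409422719 = -0.7823310630
Term 3 = 0 (no dividend yield, q = 0)
Theta = -8.5901509788 + (-0.7823310630) + (0.0000000000) = -9.372482


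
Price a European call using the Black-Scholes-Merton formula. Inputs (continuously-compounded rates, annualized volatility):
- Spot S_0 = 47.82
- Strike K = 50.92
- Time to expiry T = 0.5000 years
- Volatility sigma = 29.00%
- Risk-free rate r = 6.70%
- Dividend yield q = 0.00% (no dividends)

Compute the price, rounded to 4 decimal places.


d1 = (ln(S/K) + (r - q + 0.5*sigma^2) * T) / (sigma * sqrt(T)) = -0.04041145
d2 = d1 - sigma * sqrt(T) = -0.24547242
exp(-rT) = 0.96705491; exp(-qT) = 1.00000000
C = S_0 * exp(-qT) * N(d1) - K * exp(-rT) * N(d2)
N(d1) = 0.48388255; N(d2) = 0.40304533
C = 47.8200 * 1.00000000 * 0.48388255 - 50.9200 * 0.96705491 * 0.40304533 = 3.2923

Answer: Price = 3.2923


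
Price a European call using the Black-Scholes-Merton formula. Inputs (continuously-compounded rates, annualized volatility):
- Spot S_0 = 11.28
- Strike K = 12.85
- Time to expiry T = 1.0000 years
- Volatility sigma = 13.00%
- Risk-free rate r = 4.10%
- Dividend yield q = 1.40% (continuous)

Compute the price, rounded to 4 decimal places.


Answer: Price = 0.1845

Derivation:
d1 = (ln(S/K) + (r - q + 0.5*sigma^2) * T) / (sigma * sqrt(T)) = -0.72971204
d2 = d1 - sigma * sqrt(T) = -0.85971204
exp(-rT) = 0.95982913; exp(-qT) = 0.98609754
C = S_0 * exp(-qT) * N(d1) - K * exp(-rT) * N(d2)
N(d1) = 0.23278311; N(d2) = 0.19497390
C = 11.2800 * 0.98609754 * 0.23278311 - 12.8500 * 0.95982913 * 0.19497390 = 0.1845


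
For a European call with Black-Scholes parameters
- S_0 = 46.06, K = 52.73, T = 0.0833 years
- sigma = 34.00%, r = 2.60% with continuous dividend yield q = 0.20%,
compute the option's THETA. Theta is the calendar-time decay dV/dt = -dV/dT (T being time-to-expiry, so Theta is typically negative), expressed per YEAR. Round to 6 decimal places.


d1 = -1.3087315994; d2 = -1.4068615132
phi(d1) = 0.1694279133; exp(-qT) = 0.9998334139; exp(-rT) = 0.9978365437
Theta = -S*exp(-qT)*phi(d1)*sigma/(2*sqrt(T)) - r*K*exp(-rT)*N(d2) + q*S*exp(-qT)*N(d1)
N(d1) = 0.0953126419; N(d2) = 0.0797342289; sqrt(T) = 0.2886173938
Term 1 = -46.0600 * 0.9998334139 * 0.1694279133 * 0.3400 / (2 * 0.2886173938) = -4.5958194933
Term 2 = -0.0260 * 52.7300 * 0.9978365437 * 0.0797342289 = -0.1090775370
Term 3 = 0.0020 * 46.0600 * 0.9998334139 * 0.0953126419 = 0.0087787379
Theta = -4.5958194933 + (-0.1090775370) + (0.0087787379) = -4.696118

Answer: Theta = -4.696118


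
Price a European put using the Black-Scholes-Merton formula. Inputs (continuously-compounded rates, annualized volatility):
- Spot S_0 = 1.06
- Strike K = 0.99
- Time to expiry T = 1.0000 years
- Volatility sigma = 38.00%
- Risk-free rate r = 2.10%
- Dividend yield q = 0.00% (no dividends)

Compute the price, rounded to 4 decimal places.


d1 = (ln(S/K) + (r - q + 0.5*sigma^2) * T) / (sigma * sqrt(T)) = 0.42505064
d2 = d1 - sigma * sqrt(T) = 0.04505064
exp(-rT) = 0.97921896; exp(-qT) = 1.00000000
P = K * exp(-rT) * N(-d2) - S_0 * exp(-qT) * N(-d1)
N(-d1) = 0.33539988; N(-d2) = 0.48203347
P = 0.9900 * 0.97921896 * 0.48203347 - 1.0600 * 1.00000000 * 0.33539988 = 0.1118

Answer: Price = 0.1118
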